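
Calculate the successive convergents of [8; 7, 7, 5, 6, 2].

Using the convergent recurrence p_i = a_i*p_{i-1} + p_{i-2}, q_i = a_i*q_{i-1} + q_{i-2} with p_{-2}=0, p_{-1}=1, q_{-2}=1, q_{-1}=0:
  i=0: a_0=8, p_0 = 8*1 + 0 = 8, q_0 = 8*0 + 1 = 1.
  i=1: a_1=7, p_1 = 7*8 + 1 = 57, q_1 = 7*1 + 0 = 7.
  i=2: a_2=7, p_2 = 7*57 + 8 = 407, q_2 = 7*7 + 1 = 50.
  i=3: a_3=5, p_3 = 5*407 + 57 = 2092, q_3 = 5*50 + 7 = 257.
  i=4: a_4=6, p_4 = 6*2092 + 407 = 12959, q_4 = 6*257 + 50 = 1592.
  i=5: a_5=2, p_5 = 2*12959 + 2092 = 28010, q_5 = 2*1592 + 257 = 3441.

8/1, 57/7, 407/50, 2092/257, 12959/1592, 28010/3441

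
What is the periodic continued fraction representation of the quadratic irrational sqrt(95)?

[9; (1, 2, 1, 18)]

Write x_i = (sqrt(95) + m_i)/d_i with (m_0, d_0) = (0, 1). a_0 = floor(sqrt(95)) = 9, since 9^2 = 81 <= 95 < 100 = 10^2.
Iterate m_{i+1} = d_i*a_i - m_i, d_{i+1} = (95 - m_{i+1}^2)/d_i, a_{i+1} = floor((a_0 + m_{i+1})/d_{i+1}):
  m_1 = 1*9 - 0 = 9, d_1 = (95 - 9^2)/1 = 14/1 = 14, a_1 = floor((9 + 9)/14) = 1.
  m_2 = 14*1 - 9 = 5, d_2 = (95 - 5^2)/14 = 70/14 = 5, a_2 = floor((9 + 5)/5) = 2.
  m_3 = 5*2 - 5 = 5, d_3 = (95 - 5^2)/5 = 70/5 = 14, a_3 = floor((9 + 5)/14) = 1.
  m_4 = 14*1 - 5 = 9, d_4 = (95 - 9^2)/14 = 14/14 = 1, a_4 = floor((9 + 9)/1) = 18.
  m_5 = 1*18 - 9 = 9, d_5 = (95 - 9^2)/1 = 14/1 = 14: (m_5, d_5) = (m_1, d_1) = (9, 14), so from here the quotients repeat a_1, ..., a_4; the period length is 4.
Hence the expansion of sqrt(95) is a_0 = 9 followed by the repeating block 1, 2, 1, 18 (period 4).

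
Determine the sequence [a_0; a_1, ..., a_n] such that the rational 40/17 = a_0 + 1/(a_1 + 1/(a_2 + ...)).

[2; 2, 1, 5]

Run the Euclidean algorithm on 40 and 17; the successive quotients are the partial quotients a_0, a_1, ... (each step inverts the fractional part left over by the previous one):
  40 = 2*17 + 6, so a_0 = 2.
  17 = 2*6 + 5, so a_1 = 2.
  6 = 1*5 + 1, so a_2 = 1.
  5 = 5*1 + 0, so a_3 = 5.
The remainder reaches 0 after 4 divisions, so the expansion has 4 partial quotients, read off in order.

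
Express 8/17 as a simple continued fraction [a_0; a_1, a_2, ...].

Run the Euclidean algorithm on 8 and 17; the successive quotients are the partial quotients a_0, a_1, ... (each step inverts the fractional part left over by the previous one):
  8 = 0*17 + 8, so a_0 = 0.
  17 = 2*8 + 1, so a_1 = 2.
  8 = 8*1 + 0, so a_2 = 8.
The remainder reaches 0 after 3 divisions, so the expansion has 3 partial quotients, read off in order.

[0; 2, 8]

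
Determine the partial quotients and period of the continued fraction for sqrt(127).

[11; (3, 1, 2, 2, 7, 11, 7, 2, 2, 1, 3, 22)]

Write x_i = (sqrt(127) + m_i)/d_i with (m_0, d_0) = (0, 1). a_0 = floor(sqrt(127)) = 11, since 11^2 = 121 <= 127 < 144 = 12^2.
Iterate m_{i+1} = d_i*a_i - m_i, d_{i+1} = (127 - m_{i+1}^2)/d_i, a_{i+1} = floor((a_0 + m_{i+1})/d_{i+1}):
  m_1 = 1*11 - 0 = 11, d_1 = (127 - 11^2)/1 = 6/1 = 6, a_1 = floor((11 + 11)/6) = 3.
  m_2 = 6*3 - 11 = 7, d_2 = (127 - 7^2)/6 = 78/6 = 13, a_2 = floor((11 + 7)/13) = 1.
  m_3 = 13*1 - 7 = 6, d_3 = (127 - 6^2)/13 = 91/13 = 7, a_3 = floor((11 + 6)/7) = 2.
  m_4 = 7*2 - 6 = 8, d_4 = (127 - 8^2)/7 = 63/7 = 9, a_4 = floor((11 + 8)/9) = 2.
  m_5 = 9*2 - 8 = 10, d_5 = (127 - 10^2)/9 = 27/9 = 3, a_5 = floor((11 + 10)/3) = 7.
  m_6 = 3*7 - 10 = 11, d_6 = (127 - 11^2)/3 = 6/3 = 2, a_6 = floor((11 + 11)/2) = 11.
  m_7 = 2*11 - 11 = 11, d_7 = (127 - 11^2)/2 = 6/2 = 3, a_7 = floor((11 + 11)/3) = 7.
  m_8 = 3*7 - 11 = 10, d_8 = (127 - 10^2)/3 = 27/3 = 9, a_8 = floor((11 + 10)/9) = 2.
  m_9 = 9*2 - 10 = 8, d_9 = (127 - 8^2)/9 = 63/9 = 7, a_9 = floor((11 + 8)/7) = 2.
  m_10 = 7*2 - 8 = 6, d_10 = (127 - 6^2)/7 = 91/7 = 13, a_10 = floor((11 + 6)/13) = 1.
  m_11 = 13*1 - 6 = 7, d_11 = (127 - 7^2)/13 = 78/13 = 6, a_11 = floor((11 + 7)/6) = 3.
  m_12 = 6*3 - 7 = 11, d_12 = (127 - 11^2)/6 = 6/6 = 1, a_12 = floor((11 + 11)/1) = 22.
  m_13 = 1*22 - 11 = 11, d_13 = (127 - 11^2)/1 = 6/1 = 6: (m_13, d_13) = (m_1, d_1) = (11, 6), so from here the quotients repeat a_1, ..., a_12; the period length is 12.
Hence the expansion of sqrt(127) is a_0 = 11 followed by the repeating block 3, 1, 2, 2, 7, 11, 7, 2, 2, 1, 3, 22 (period 12).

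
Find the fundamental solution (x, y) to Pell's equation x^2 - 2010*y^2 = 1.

First expand sqrt(2010) as a continued fraction. With x_i = (sqrt(2010) + m_i)/d_i and (m_0, d_0) = (0, 1): a_0 = floor(sqrt(2010)) = 44, since 44^2 = 1936 <= 2010 < 2025 = 45^2.
Iterate m_{i+1} = d_i*a_i - m_i, d_{i+1} = (2010 - m_{i+1}^2)/d_i, a_{i+1} = floor((a_0 + m_{i+1})/d_{i+1}):
  m_1 = 1*44 - 0 = 44, d_1 = (2010 - 44^2)/1 = 74/1 = 74, a_1 = floor((44 + 44)/74) = 1.
  m_2 = 74*1 - 44 = 30, d_2 = (2010 - 30^2)/74 = 1110/74 = 15, a_2 = floor((44 + 30)/15) = 4.
  m_3 = 15*4 - 30 = 30, d_3 = (2010 - 30^2)/15 = 1110/15 = 74, a_3 = floor((44 + 30)/74) = 1.
  m_4 = 74*1 - 30 = 44, d_4 = (2010 - 44^2)/74 = 74/74 = 1, a_4 = floor((44 + 44)/1) = 88.
  m_5 = 1*88 - 44 = 44, d_5 = (2010 - 44^2)/1 = 74/1 = 74: (m_5, d_5) = (m_1, d_1) = (44, 74), so from here the quotients repeat a_1, ..., a_4; the period length is 4.
So sqrt(2010) = [44; (1, 4, 1, 88)] with period length k = 4.
k is even, so the fundamental solution of x^2 - 2010y^2 = 1 is (p_{k-1}, q_{k-1}) = (p_3, q_3); compute convergents through index 3.
Convergents (p_i = a_i*p_{i-1} + p_{i-2}, q_i = a_i*q_{i-1} + q_{i-2} with p_{-2}=0, p_{-1}=1, q_{-2}=1, q_{-1}=0):
  i=0: a_0=44, p_0 = 44*1 + 0 = 44, q_0 = 44*0 + 1 = 1.
  i=1: a_1=1, p_1 = 1*44 + 1 = 45, q_1 = 1*1 + 0 = 1.
  i=2: a_2=4, p_2 = 4*45 + 44 = 224, q_2 = 4*1 + 1 = 5.
  i=3: a_3=1, p_3 = 1*224 + 45 = 269, q_3 = 1*5 + 1 = 6.
Check: 269^2 - 2010*6^2 = 72361 - 72360 = 1, so (x, y) = (269, 6) solves the equation, and by the theorem it is the least positive solution.

(x, y) = (269, 6)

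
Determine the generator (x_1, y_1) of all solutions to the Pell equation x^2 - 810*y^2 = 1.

First expand sqrt(810) as a continued fraction. With x_i = (sqrt(810) + m_i)/d_i and (m_0, d_0) = (0, 1): a_0 = floor(sqrt(810)) = 28, since 28^2 = 784 <= 810 < 841 = 29^2.
Iterate m_{i+1} = d_i*a_i - m_i, d_{i+1} = (810 - m_{i+1}^2)/d_i, a_{i+1} = floor((a_0 + m_{i+1})/d_{i+1}):
  m_1 = 1*28 - 0 = 28, d_1 = (810 - 28^2)/1 = 26/1 = 26, a_1 = floor((28 + 28)/26) = 2.
  m_2 = 26*2 - 28 = 24, d_2 = (810 - 24^2)/26 = 234/26 = 9, a_2 = floor((28 + 24)/9) = 5.
  m_3 = 9*5 - 24 = 21, d_3 = (810 - 21^2)/9 = 369/9 = 41, a_3 = floor((28 + 21)/41) = 1.
  m_4 = 41*1 - 21 = 20, d_4 = (810 - 20^2)/41 = 410/41 = 10, a_4 = floor((28 + 20)/10) = 4.
  m_5 = 10*4 - 20 = 20, d_5 = (810 - 20^2)/10 = 410/10 = 41, a_5 = floor((28 + 20)/41) = 1.
  m_6 = 41*1 - 20 = 21, d_6 = (810 - 21^2)/41 = 369/41 = 9, a_6 = floor((28 + 21)/9) = 5.
  m_7 = 9*5 - 21 = 24, d_7 = (810 - 24^2)/9 = 234/9 = 26, a_7 = floor((28 + 24)/26) = 2.
  m_8 = 26*2 - 24 = 28, d_8 = (810 - 28^2)/26 = 26/26 = 1, a_8 = floor((28 + 28)/1) = 56.
  m_9 = 1*56 - 28 = 28, d_9 = (810 - 28^2)/1 = 26/1 = 26: (m_9, d_9) = (m_1, d_1) = (28, 26), so from here the quotients repeat a_1, ..., a_8; the period length is 8.
So sqrt(810) = [28; (2, 5, 1, 4, 1, 5, 2, 56)] with period length k = 8.
k is even, so the fundamental solution of x^2 - 810y^2 = 1 is (p_{k-1}, q_{k-1}) = (p_7, q_7); compute convergents through index 7.
Convergents (p_i = a_i*p_{i-1} + p_{i-2}, q_i = a_i*q_{i-1} + q_{i-2} with p_{-2}=0, p_{-1}=1, q_{-2}=1, q_{-1}=0):
  i=0: a_0=28, p_0 = 28*1 + 0 = 28, q_0 = 28*0 + 1 = 1.
  i=1: a_1=2, p_1 = 2*28 + 1 = 57, q_1 = 2*1 + 0 = 2.
  i=2: a_2=5, p_2 = 5*57 + 28 = 313, q_2 = 5*2 + 1 = 11.
  i=3: a_3=1, p_3 = 1*313 + 57 = 370, q_3 = 1*11 + 2 = 13.
  i=4: a_4=4, p_4 = 4*370 + 313 = 1793, q_4 = 4*13 + 11 = 63.
  i=5: a_5=1, p_5 = 1*1793 + 370 = 2163, q_5 = 1*63 + 13 = 76.
  i=6: a_6=5, p_6 = 5*2163 + 1793 = 12608, q_6 = 5*76 + 63 = 443.
  i=7: a_7=2, p_7 = 2*12608 + 2163 = 27379, q_7 = 2*443 + 76 = 962.
Check: 27379^2 - 810*962^2 = 749609641 - 749609640 = 1, so (x, y) = (27379, 962) solves the equation, and by the theorem it is the least positive solution.

(x, y) = (27379, 962)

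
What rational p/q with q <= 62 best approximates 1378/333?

120/29

Expand x = 1378/333 as a continued fraction with the Euclidean algorithm:
  1378 = 4*333 + 46, so a_0 = 4.
  333 = 7*46 + 11, so a_1 = 7.
  46 = 4*11 + 2, so a_2 = 4.
  11 = 5*2 + 1, so a_3 = 5.
  2 = 2*1 + 0, so a_4 = 2.
so x = [4; 7, 4, 5, 2].
Convergents (p_i = a_i*p_{i-1} + p_{i-2}, q_i = a_i*q_{i-1} + q_{i-2} with p_{-2}=0, p_{-1}=1, q_{-2}=1, q_{-1}=0), until the denominator exceeds 62:
  i=0: a_0=4, p_0 = 4*1 + 0 = 4, q_0 = 4*0 + 1 = 1.
  i=1: a_1=7, p_1 = 7*4 + 1 = 29, q_1 = 7*1 + 0 = 7.
  i=2: a_2=4, p_2 = 4*29 + 4 = 120, q_2 = 4*7 + 1 = 29.
  i=3: a_3=5, p_3 = 5*120 + 29 = 629, q_3 = 5*29 + 7 = 152.
q_3 = 152 > 62, so the last convergent with denominator <= 62 is p_2/q_2 = 120/29.
The closest fraction with denominator <= 62 is either p_2/q_2 or the intermediate fraction (k*p_2 + p_1)/(k*q_2 + q_1) with the largest k >= 1 whose denominator stays <= 62; these approach x as k grows, and every other convergent or intermediate fraction in range is farther away.
Largest k: floor((62 - q_1)/q_2) = floor((62 - 7)/29) = 1.
That gives (1*120 + 29)/(1*29 + 7) = 149/36.
Compare the errors: |x - 120/29| = |1378*29 - 120*333|/(333*29) = 2/9657, and |x - 149/36| = |1378*36 - 149*333|/(333*36) = 9/11988.
Cross-multiplying, 2*11988 = 23976 < 86913 = 9*9657, so 2/9657 is smaller: the convergent 120/29 is closer to x than 149/36.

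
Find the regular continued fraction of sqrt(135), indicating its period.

Write x_i = (sqrt(135) + m_i)/d_i with (m_0, d_0) = (0, 1). a_0 = floor(sqrt(135)) = 11, since 11^2 = 121 <= 135 < 144 = 12^2.
Iterate m_{i+1} = d_i*a_i - m_i, d_{i+1} = (135 - m_{i+1}^2)/d_i, a_{i+1} = floor((a_0 + m_{i+1})/d_{i+1}):
  m_1 = 1*11 - 0 = 11, d_1 = (135 - 11^2)/1 = 14/1 = 14, a_1 = floor((11 + 11)/14) = 1.
  m_2 = 14*1 - 11 = 3, d_2 = (135 - 3^2)/14 = 126/14 = 9, a_2 = floor((11 + 3)/9) = 1.
  m_3 = 9*1 - 3 = 6, d_3 = (135 - 6^2)/9 = 99/9 = 11, a_3 = floor((11 + 6)/11) = 1.
  m_4 = 11*1 - 6 = 5, d_4 = (135 - 5^2)/11 = 110/11 = 10, a_4 = floor((11 + 5)/10) = 1.
  m_5 = 10*1 - 5 = 5, d_5 = (135 - 5^2)/10 = 110/10 = 11, a_5 = floor((11 + 5)/11) = 1.
  m_6 = 11*1 - 5 = 6, d_6 = (135 - 6^2)/11 = 99/11 = 9, a_6 = floor((11 + 6)/9) = 1.
  m_7 = 9*1 - 6 = 3, d_7 = (135 - 3^2)/9 = 126/9 = 14, a_7 = floor((11 + 3)/14) = 1.
  m_8 = 14*1 - 3 = 11, d_8 = (135 - 11^2)/14 = 14/14 = 1, a_8 = floor((11 + 11)/1) = 22.
  m_9 = 1*22 - 11 = 11, d_9 = (135 - 11^2)/1 = 14/1 = 14: (m_9, d_9) = (m_1, d_1) = (11, 14), so from here the quotients repeat a_1, ..., a_8; the period length is 8.
Hence the expansion of sqrt(135) is a_0 = 11 followed by the repeating block 1, 1, 1, 1, 1, 1, 1, 22 (period 8).

[11; (1, 1, 1, 1, 1, 1, 1, 22)]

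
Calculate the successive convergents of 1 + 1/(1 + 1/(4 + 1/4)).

1/1, 2/1, 9/5, 38/21

Using the convergent recurrence p_i = a_i*p_{i-1} + p_{i-2}, q_i = a_i*q_{i-1} + q_{i-2} with p_{-2}=0, p_{-1}=1, q_{-2}=1, q_{-1}=0:
  i=0: a_0=1, p_0 = 1*1 + 0 = 1, q_0 = 1*0 + 1 = 1.
  i=1: a_1=1, p_1 = 1*1 + 1 = 2, q_1 = 1*1 + 0 = 1.
  i=2: a_2=4, p_2 = 4*2 + 1 = 9, q_2 = 4*1 + 1 = 5.
  i=3: a_3=4, p_3 = 4*9 + 2 = 38, q_3 = 4*5 + 1 = 21.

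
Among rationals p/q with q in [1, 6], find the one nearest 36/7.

Expand x = 36/7 as a continued fraction with the Euclidean algorithm:
  36 = 5*7 + 1, so a_0 = 5.
  7 = 7*1 + 0, so a_1 = 7.
so x = [5; 7].
Convergents (p_i = a_i*p_{i-1} + p_{i-2}, q_i = a_i*q_{i-1} + q_{i-2} with p_{-2}=0, p_{-1}=1, q_{-2}=1, q_{-1}=0), until the denominator exceeds 6:
  i=0: a_0=5, p_0 = 5*1 + 0 = 5, q_0 = 5*0 + 1 = 1.
  i=1: a_1=7, p_1 = 7*5 + 1 = 36, q_1 = 7*1 + 0 = 7.
q_1 = 7 > 6, so the last convergent with denominator <= 6 is p_0/q_0 = 5/1.
The closest fraction with denominator <= 6 is either p_0/q_0 or the intermediate fraction (k*p_0 + p_{-1})/(k*q_0 + q_{-1}) with the largest k >= 1 whose denominator stays <= 6; these approach x as k grows, and every other convergent or intermediate fraction in range is farther away.
Largest k: floor((6 - q_{-1})/q_0) = floor((6 - 0)/1) = 6 (using the seeds p_{-1} = 1, q_{-1} = 0).
That gives (6*5 + 1)/(6*1 + 0) = 31/6.
Compare the errors: |x - 5/1| = |36*1 - 5*7|/(7*1) = 1/7, and |x - 31/6| = |36*6 - 31*7|/(7*6) = 1/42.
Cross-multiplying, 1*7 = 7 < 42 = 1*42, so 1/42 is smaller: the intermediate fraction 31/6 is closer to x than 5/1.

31/6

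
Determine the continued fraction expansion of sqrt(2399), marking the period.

Write x_i = (sqrt(2399) + m_i)/d_i with (m_0, d_0) = (0, 1). a_0 = floor(sqrt(2399)) = 48, since 48^2 = 2304 <= 2399 < 2401 = 49^2.
Iterate m_{i+1} = d_i*a_i - m_i, d_{i+1} = (2399 - m_{i+1}^2)/d_i, a_{i+1} = floor((a_0 + m_{i+1})/d_{i+1}):
  m_1 = 1*48 - 0 = 48, d_1 = (2399 - 48^2)/1 = 95/1 = 95, a_1 = floor((48 + 48)/95) = 1.
  m_2 = 95*1 - 48 = 47, d_2 = (2399 - 47^2)/95 = 190/95 = 2, a_2 = floor((48 + 47)/2) = 47.
  m_3 = 2*47 - 47 = 47, d_3 = (2399 - 47^2)/2 = 190/2 = 95, a_3 = floor((48 + 47)/95) = 1.
  m_4 = 95*1 - 47 = 48, d_4 = (2399 - 48^2)/95 = 95/95 = 1, a_4 = floor((48 + 48)/1) = 96.
  m_5 = 1*96 - 48 = 48, d_5 = (2399 - 48^2)/1 = 95/1 = 95: (m_5, d_5) = (m_1, d_1) = (48, 95), so from here the quotients repeat a_1, ..., a_4; the period length is 4.
Hence the expansion of sqrt(2399) is a_0 = 48 followed by the repeating block 1, 47, 1, 96 (period 4).

[48; (1, 47, 1, 96)]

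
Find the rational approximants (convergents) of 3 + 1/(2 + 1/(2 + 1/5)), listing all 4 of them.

Using the convergent recurrence p_i = a_i*p_{i-1} + p_{i-2}, q_i = a_i*q_{i-1} + q_{i-2} with p_{-2}=0, p_{-1}=1, q_{-2}=1, q_{-1}=0:
  i=0: a_0=3, p_0 = 3*1 + 0 = 3, q_0 = 3*0 + 1 = 1.
  i=1: a_1=2, p_1 = 2*3 + 1 = 7, q_1 = 2*1 + 0 = 2.
  i=2: a_2=2, p_2 = 2*7 + 3 = 17, q_2 = 2*2 + 1 = 5.
  i=3: a_3=5, p_3 = 5*17 + 7 = 92, q_3 = 5*5 + 2 = 27.

3/1, 7/2, 17/5, 92/27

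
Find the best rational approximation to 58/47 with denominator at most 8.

Expand x = 58/47 as a continued fraction with the Euclidean algorithm:
  58 = 1*47 + 11, so a_0 = 1.
  47 = 4*11 + 3, so a_1 = 4.
  11 = 3*3 + 2, so a_2 = 3.
  3 = 1*2 + 1, so a_3 = 1.
  2 = 2*1 + 0, so a_4 = 2.
so x = [1; 4, 3, 1, 2].
Convergents (p_i = a_i*p_{i-1} + p_{i-2}, q_i = a_i*q_{i-1} + q_{i-2} with p_{-2}=0, p_{-1}=1, q_{-2}=1, q_{-1}=0), until the denominator exceeds 8:
  i=0: a_0=1, p_0 = 1*1 + 0 = 1, q_0 = 1*0 + 1 = 1.
  i=1: a_1=4, p_1 = 4*1 + 1 = 5, q_1 = 4*1 + 0 = 4.
  i=2: a_2=3, p_2 = 3*5 + 1 = 16, q_2 = 3*4 + 1 = 13.
q_2 = 13 > 8, so the last convergent with denominator <= 8 is p_1/q_1 = 5/4.
The closest fraction with denominator <= 8 is either p_1/q_1 or the intermediate fraction (k*p_1 + p_0)/(k*q_1 + q_0) with the largest k >= 1 whose denominator stays <= 8; these approach x as k grows, and every other convergent or intermediate fraction in range is farther away.
Largest k: floor((8 - q_0)/q_1) = floor((8 - 1)/4) = 1.
That gives (1*5 + 1)/(1*4 + 1) = 6/5.
Compare the errors: |x - 5/4| = |58*4 - 5*47|/(47*4) = 3/188, and |x - 6/5| = |58*5 - 6*47|/(47*5) = 8/235.
Cross-multiplying, 3*235 = 705 < 1504 = 8*188, so 3/188 is smaller: the convergent 5/4 is closer to x than 6/5.

5/4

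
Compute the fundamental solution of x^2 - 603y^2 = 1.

First expand sqrt(603) as a continued fraction. With x_i = (sqrt(603) + m_i)/d_i and (m_0, d_0) = (0, 1): a_0 = floor(sqrt(603)) = 24, since 24^2 = 576 <= 603 < 625 = 25^2.
Iterate m_{i+1} = d_i*a_i - m_i, d_{i+1} = (603 - m_{i+1}^2)/d_i, a_{i+1} = floor((a_0 + m_{i+1})/d_{i+1}):
  m_1 = 1*24 - 0 = 24, d_1 = (603 - 24^2)/1 = 27/1 = 27, a_1 = floor((24 + 24)/27) = 1.
  m_2 = 27*1 - 24 = 3, d_2 = (603 - 3^2)/27 = 594/27 = 22, a_2 = floor((24 + 3)/22) = 1.
  m_3 = 22*1 - 3 = 19, d_3 = (603 - 19^2)/22 = 242/22 = 11, a_3 = floor((24 + 19)/11) = 3.
  m_4 = 11*3 - 19 = 14, d_4 = (603 - 14^2)/11 = 407/11 = 37, a_4 = floor((24 + 14)/37) = 1.
  m_5 = 37*1 - 14 = 23, d_5 = (603 - 23^2)/37 = 74/37 = 2, a_5 = floor((24 + 23)/2) = 23.
  m_6 = 2*23 - 23 = 23, d_6 = (603 - 23^2)/2 = 74/2 = 37, a_6 = floor((24 + 23)/37) = 1.
  m_7 = 37*1 - 23 = 14, d_7 = (603 - 14^2)/37 = 407/37 = 11, a_7 = floor((24 + 14)/11) = 3.
  m_8 = 11*3 - 14 = 19, d_8 = (603 - 19^2)/11 = 242/11 = 22, a_8 = floor((24 + 19)/22) = 1.
  m_9 = 22*1 - 19 = 3, d_9 = (603 - 3^2)/22 = 594/22 = 27, a_9 = floor((24 + 3)/27) = 1.
  m_10 = 27*1 - 3 = 24, d_10 = (603 - 24^2)/27 = 27/27 = 1, a_10 = floor((24 + 24)/1) = 48.
  m_11 = 1*48 - 24 = 24, d_11 = (603 - 24^2)/1 = 27/1 = 27: (m_11, d_11) = (m_1, d_1) = (24, 27), so from here the quotients repeat a_1, ..., a_10; the period length is 10.
So sqrt(603) = [24; (1, 1, 3, 1, 23, 1, 3, 1, 1, 48)] with period length k = 10.
k is even, so the fundamental solution of x^2 - 603y^2 = 1 is (p_{k-1}, q_{k-1}) = (p_9, q_9); compute convergents through index 9.
Convergents (p_i = a_i*p_{i-1} + p_{i-2}, q_i = a_i*q_{i-1} + q_{i-2} with p_{-2}=0, p_{-1}=1, q_{-2}=1, q_{-1}=0):
  i=0: a_0=24, p_0 = 24*1 + 0 = 24, q_0 = 24*0 + 1 = 1.
  i=1: a_1=1, p_1 = 1*24 + 1 = 25, q_1 = 1*1 + 0 = 1.
  i=2: a_2=1, p_2 = 1*25 + 24 = 49, q_2 = 1*1 + 1 = 2.
  i=3: a_3=3, p_3 = 3*49 + 25 = 172, q_3 = 3*2 + 1 = 7.
  i=4: a_4=1, p_4 = 1*172 + 49 = 221, q_4 = 1*7 + 2 = 9.
  i=5: a_5=23, p_5 = 23*221 + 172 = 5255, q_5 = 23*9 + 7 = 214.
  i=6: a_6=1, p_6 = 1*5255 + 221 = 5476, q_6 = 1*214 + 9 = 223.
  i=7: a_7=3, p_7 = 3*5476 + 5255 = 21683, q_7 = 3*223 + 214 = 883.
  i=8: a_8=1, p_8 = 1*21683 + 5476 = 27159, q_8 = 1*883 + 223 = 1106.
  i=9: a_9=1, p_9 = 1*27159 + 21683 = 48842, q_9 = 1*1106 + 883 = 1989.
Check: 48842^2 - 603*1989^2 = 2385540964 - 2385540963 = 1, so (x, y) = (48842, 1989) solves the equation, and by the theorem it is the least positive solution.

(x, y) = (48842, 1989)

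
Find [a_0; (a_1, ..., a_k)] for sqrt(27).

[5; (5, 10)]

Write x_i = (sqrt(27) + m_i)/d_i with (m_0, d_0) = (0, 1). a_0 = floor(sqrt(27)) = 5, since 5^2 = 25 <= 27 < 36 = 6^2.
Iterate m_{i+1} = d_i*a_i - m_i, d_{i+1} = (27 - m_{i+1}^2)/d_i, a_{i+1} = floor((a_0 + m_{i+1})/d_{i+1}):
  m_1 = 1*5 - 0 = 5, d_1 = (27 - 5^2)/1 = 2/1 = 2, a_1 = floor((5 + 5)/2) = 5.
  m_2 = 2*5 - 5 = 5, d_2 = (27 - 5^2)/2 = 2/2 = 1, a_2 = floor((5 + 5)/1) = 10.
  m_3 = 1*10 - 5 = 5, d_3 = (27 - 5^2)/1 = 2/1 = 2: (m_3, d_3) = (m_1, d_1) = (5, 2), so from here the quotients repeat a_1, a_2; the period length is 2.
Hence the expansion of sqrt(27) is a_0 = 5 followed by the repeating block 5, 10 (period 2).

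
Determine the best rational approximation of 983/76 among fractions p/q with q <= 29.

194/15

Expand x = 983/76 as a continued fraction with the Euclidean algorithm:
  983 = 12*76 + 71, so a_0 = 12.
  76 = 1*71 + 5, so a_1 = 1.
  71 = 14*5 + 1, so a_2 = 14.
  5 = 5*1 + 0, so a_3 = 5.
so x = [12; 1, 14, 5].
Convergents (p_i = a_i*p_{i-1} + p_{i-2}, q_i = a_i*q_{i-1} + q_{i-2} with p_{-2}=0, p_{-1}=1, q_{-2}=1, q_{-1}=0), until the denominator exceeds 29:
  i=0: a_0=12, p_0 = 12*1 + 0 = 12, q_0 = 12*0 + 1 = 1.
  i=1: a_1=1, p_1 = 1*12 + 1 = 13, q_1 = 1*1 + 0 = 1.
  i=2: a_2=14, p_2 = 14*13 + 12 = 194, q_2 = 14*1 + 1 = 15.
  i=3: a_3=5, p_3 = 5*194 + 13 = 983, q_3 = 5*15 + 1 = 76.
q_3 = 76 > 29, so the last convergent with denominator <= 29 is p_2/q_2 = 194/15.
The closest fraction with denominator <= 29 is either p_2/q_2 or the intermediate fraction (k*p_2 + p_1)/(k*q_2 + q_1) with the largest k >= 1 whose denominator stays <= 29; these approach x as k grows, and every other convergent or intermediate fraction in range is farther away.
Largest k: floor((29 - q_1)/q_2) = floor((29 - 1)/15) = 1.
That gives (1*194 + 13)/(1*15 + 1) = 207/16.
Compare the errors: |x - 194/15| = |983*15 - 194*76|/(76*15) = 1/1140, and |x - 207/16| = |983*16 - 207*76|/(76*16) = 4/1216.
Cross-multiplying, 1*1216 = 1216 < 4560 = 4*1140, so 1/1140 is smaller: the convergent 194/15 is closer to x than 207/16.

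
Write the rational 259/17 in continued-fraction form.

Run the Euclidean algorithm on 259 and 17; the successive quotients are the partial quotients a_0, a_1, ... (each step inverts the fractional part left over by the previous one):
  259 = 15*17 + 4, so a_0 = 15.
  17 = 4*4 + 1, so a_1 = 4.
  4 = 4*1 + 0, so a_2 = 4.
The remainder reaches 0 after 3 divisions, so the expansion has 3 partial quotients, read off in order.

[15; 4, 4]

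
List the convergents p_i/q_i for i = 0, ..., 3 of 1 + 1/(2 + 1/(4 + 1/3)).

1/1, 3/2, 13/9, 42/29

Using the convergent recurrence p_i = a_i*p_{i-1} + p_{i-2}, q_i = a_i*q_{i-1} + q_{i-2} with p_{-2}=0, p_{-1}=1, q_{-2}=1, q_{-1}=0:
  i=0: a_0=1, p_0 = 1*1 + 0 = 1, q_0 = 1*0 + 1 = 1.
  i=1: a_1=2, p_1 = 2*1 + 1 = 3, q_1 = 2*1 + 0 = 2.
  i=2: a_2=4, p_2 = 4*3 + 1 = 13, q_2 = 4*2 + 1 = 9.
  i=3: a_3=3, p_3 = 3*13 + 3 = 42, q_3 = 3*9 + 2 = 29.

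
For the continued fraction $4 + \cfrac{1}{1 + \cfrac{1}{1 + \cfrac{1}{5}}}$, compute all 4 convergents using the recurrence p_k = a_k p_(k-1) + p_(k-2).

Using the convergent recurrence p_i = a_i*p_{i-1} + p_{i-2}, q_i = a_i*q_{i-1} + q_{i-2} with p_{-2}=0, p_{-1}=1, q_{-2}=1, q_{-1}=0:
  i=0: a_0=4, p_0 = 4*1 + 0 = 4, q_0 = 4*0 + 1 = 1.
  i=1: a_1=1, p_1 = 1*4 + 1 = 5, q_1 = 1*1 + 0 = 1.
  i=2: a_2=1, p_2 = 1*5 + 4 = 9, q_2 = 1*1 + 1 = 2.
  i=3: a_3=5, p_3 = 5*9 + 5 = 50, q_3 = 5*2 + 1 = 11.

4/1, 5/1, 9/2, 50/11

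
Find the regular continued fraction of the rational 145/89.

[1; 1, 1, 1, 2, 3, 3]

Run the Euclidean algorithm on 145 and 89; the successive quotients are the partial quotients a_0, a_1, ... (each step inverts the fractional part left over by the previous one):
  145 = 1*89 + 56, so a_0 = 1.
  89 = 1*56 + 33, so a_1 = 1.
  56 = 1*33 + 23, so a_2 = 1.
  33 = 1*23 + 10, so a_3 = 1.
  23 = 2*10 + 3, so a_4 = 2.
  10 = 3*3 + 1, so a_5 = 3.
  3 = 3*1 + 0, so a_6 = 3.
The remainder reaches 0 after 7 divisions, so the expansion has 7 partial quotients, read off in order.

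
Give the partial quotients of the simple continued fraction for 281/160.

Run the Euclidean algorithm on 281 and 160; the successive quotients are the partial quotients a_0, a_1, ... (each step inverts the fractional part left over by the previous one):
  281 = 1*160 + 121, so a_0 = 1.
  160 = 1*121 + 39, so a_1 = 1.
  121 = 3*39 + 4, so a_2 = 3.
  39 = 9*4 + 3, so a_3 = 9.
  4 = 1*3 + 1, so a_4 = 1.
  3 = 3*1 + 0, so a_5 = 3.
The remainder reaches 0 after 6 divisions, so the expansion has 6 partial quotients, read off in order.

[1; 1, 3, 9, 1, 3]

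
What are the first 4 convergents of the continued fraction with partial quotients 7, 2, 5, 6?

Using the convergent recurrence p_i = a_i*p_{i-1} + p_{i-2}, q_i = a_i*q_{i-1} + q_{i-2} with p_{-2}=0, p_{-1}=1, q_{-2}=1, q_{-1}=0:
  i=0: a_0=7, p_0 = 7*1 + 0 = 7, q_0 = 7*0 + 1 = 1.
  i=1: a_1=2, p_1 = 2*7 + 1 = 15, q_1 = 2*1 + 0 = 2.
  i=2: a_2=5, p_2 = 5*15 + 7 = 82, q_2 = 5*2 + 1 = 11.
  i=3: a_3=6, p_3 = 6*82 + 15 = 507, q_3 = 6*11 + 2 = 68.

7/1, 15/2, 82/11, 507/68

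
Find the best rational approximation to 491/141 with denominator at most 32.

101/29

Expand x = 491/141 as a continued fraction with the Euclidean algorithm:
  491 = 3*141 + 68, so a_0 = 3.
  141 = 2*68 + 5, so a_1 = 2.
  68 = 13*5 + 3, so a_2 = 13.
  5 = 1*3 + 2, so a_3 = 1.
  3 = 1*2 + 1, so a_4 = 1.
  2 = 2*1 + 0, so a_5 = 2.
so x = [3; 2, 13, 1, 1, 2].
Convergents (p_i = a_i*p_{i-1} + p_{i-2}, q_i = a_i*q_{i-1} + q_{i-2} with p_{-2}=0, p_{-1}=1, q_{-2}=1, q_{-1}=0), until the denominator exceeds 32:
  i=0: a_0=3, p_0 = 3*1 + 0 = 3, q_0 = 3*0 + 1 = 1.
  i=1: a_1=2, p_1 = 2*3 + 1 = 7, q_1 = 2*1 + 0 = 2.
  i=2: a_2=13, p_2 = 13*7 + 3 = 94, q_2 = 13*2 + 1 = 27.
  i=3: a_3=1, p_3 = 1*94 + 7 = 101, q_3 = 1*27 + 2 = 29.
  i=4: a_4=1, p_4 = 1*101 + 94 = 195, q_4 = 1*29 + 27 = 56.
q_4 = 56 > 32, so the last convergent with denominator <= 32 is p_3/q_3 = 101/29.
The closest fraction with denominator <= 32 is either p_3/q_3 or the intermediate fraction (k*p_3 + p_2)/(k*q_3 + q_2) with the largest k >= 1 whose denominator stays <= 32; these approach x as k grows, and every other convergent or intermediate fraction in range is farther away.
Largest k: floor((32 - q_2)/q_3) = floor((32 - 27)/29) = 0.
Since k = 0, no intermediate fraction beyond p_3/q_3 has denominator <= 32, so the convergent 101/29 is the closest (its error is |491*29 - 101*141|/(141*29) = 2/4089).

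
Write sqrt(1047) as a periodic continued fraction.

Write x_i = (sqrt(1047) + m_i)/d_i with (m_0, d_0) = (0, 1). a_0 = floor(sqrt(1047)) = 32, since 32^2 = 1024 <= 1047 < 1089 = 33^2.
Iterate m_{i+1} = d_i*a_i - m_i, d_{i+1} = (1047 - m_{i+1}^2)/d_i, a_{i+1} = floor((a_0 + m_{i+1})/d_{i+1}):
  m_1 = 1*32 - 0 = 32, d_1 = (1047 - 32^2)/1 = 23/1 = 23, a_1 = floor((32 + 32)/23) = 2.
  m_2 = 23*2 - 32 = 14, d_2 = (1047 - 14^2)/23 = 851/23 = 37, a_2 = floor((32 + 14)/37) = 1.
  m_3 = 37*1 - 14 = 23, d_3 = (1047 - 23^2)/37 = 518/37 = 14, a_3 = floor((32 + 23)/14) = 3.
  m_4 = 14*3 - 23 = 19, d_4 = (1047 - 19^2)/14 = 686/14 = 49, a_4 = floor((32 + 19)/49) = 1.
  m_5 = 49*1 - 19 = 30, d_5 = (1047 - 30^2)/49 = 147/49 = 3, a_5 = floor((32 + 30)/3) = 20.
  m_6 = 3*20 - 30 = 30, d_6 = (1047 - 30^2)/3 = 147/3 = 49, a_6 = floor((32 + 30)/49) = 1.
  m_7 = 49*1 - 30 = 19, d_7 = (1047 - 19^2)/49 = 686/49 = 14, a_7 = floor((32 + 19)/14) = 3.
  m_8 = 14*3 - 19 = 23, d_8 = (1047 - 23^2)/14 = 518/14 = 37, a_8 = floor((32 + 23)/37) = 1.
  m_9 = 37*1 - 23 = 14, d_9 = (1047 - 14^2)/37 = 851/37 = 23, a_9 = floor((32 + 14)/23) = 2.
  m_10 = 23*2 - 14 = 32, d_10 = (1047 - 32^2)/23 = 23/23 = 1, a_10 = floor((32 + 32)/1) = 64.
  m_11 = 1*64 - 32 = 32, d_11 = (1047 - 32^2)/1 = 23/1 = 23: (m_11, d_11) = (m_1, d_1) = (32, 23), so from here the quotients repeat a_1, ..., a_10; the period length is 10.
Hence the expansion of sqrt(1047) is a_0 = 32 followed by the repeating block 2, 1, 3, 1, 20, 1, 3, 1, 2, 64 (period 10).

[32; (2, 1, 3, 1, 20, 1, 3, 1, 2, 64)]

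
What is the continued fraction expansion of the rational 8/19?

[0; 2, 2, 1, 2]

Run the Euclidean algorithm on 8 and 19; the successive quotients are the partial quotients a_0, a_1, ... (each step inverts the fractional part left over by the previous one):
  8 = 0*19 + 8, so a_0 = 0.
  19 = 2*8 + 3, so a_1 = 2.
  8 = 2*3 + 2, so a_2 = 2.
  3 = 1*2 + 1, so a_3 = 1.
  2 = 2*1 + 0, so a_4 = 2.
The remainder reaches 0 after 5 divisions, so the expansion has 5 partial quotients, read off in order.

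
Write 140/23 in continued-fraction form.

[6; 11, 2]

Run the Euclidean algorithm on 140 and 23; the successive quotients are the partial quotients a_0, a_1, ... (each step inverts the fractional part left over by the previous one):
  140 = 6*23 + 2, so a_0 = 6.
  23 = 11*2 + 1, so a_1 = 11.
  2 = 2*1 + 0, so a_2 = 2.
The remainder reaches 0 after 3 divisions, so the expansion has 3 partial quotients, read off in order.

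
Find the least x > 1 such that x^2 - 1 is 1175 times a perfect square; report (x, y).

(x, y) = (442224, 12901)

First expand sqrt(1175) as a continued fraction. With x_i = (sqrt(1175) + m_i)/d_i and (m_0, d_0) = (0, 1): a_0 = floor(sqrt(1175)) = 34, since 34^2 = 1156 <= 1175 < 1225 = 35^2.
Iterate m_{i+1} = d_i*a_i - m_i, d_{i+1} = (1175 - m_{i+1}^2)/d_i, a_{i+1} = floor((a_0 + m_{i+1})/d_{i+1}):
  m_1 = 1*34 - 0 = 34, d_1 = (1175 - 34^2)/1 = 19/1 = 19, a_1 = floor((34 + 34)/19) = 3.
  m_2 = 19*3 - 34 = 23, d_2 = (1175 - 23^2)/19 = 646/19 = 34, a_2 = floor((34 + 23)/34) = 1.
  m_3 = 34*1 - 23 = 11, d_3 = (1175 - 11^2)/34 = 1054/34 = 31, a_3 = floor((34 + 11)/31) = 1.
  m_4 = 31*1 - 11 = 20, d_4 = (1175 - 20^2)/31 = 775/31 = 25, a_4 = floor((34 + 20)/25) = 2.
  m_5 = 25*2 - 20 = 30, d_5 = (1175 - 30^2)/25 = 275/25 = 11, a_5 = floor((34 + 30)/11) = 5.
  m_6 = 11*5 - 30 = 25, d_6 = (1175 - 25^2)/11 = 550/11 = 50, a_6 = floor((34 + 25)/50) = 1.
  m_7 = 50*1 - 25 = 25, d_7 = (1175 - 25^2)/50 = 550/50 = 11, a_7 = floor((34 + 25)/11) = 5.
  m_8 = 11*5 - 25 = 30, d_8 = (1175 - 30^2)/11 = 275/11 = 25, a_8 = floor((34 + 30)/25) = 2.
  m_9 = 25*2 - 30 = 20, d_9 = (1175 - 20^2)/25 = 775/25 = 31, a_9 = floor((34 + 20)/31) = 1.
  m_10 = 31*1 - 20 = 11, d_10 = (1175 - 11^2)/31 = 1054/31 = 34, a_10 = floor((34 + 11)/34) = 1.
  m_11 = 34*1 - 11 = 23, d_11 = (1175 - 23^2)/34 = 646/34 = 19, a_11 = floor((34 + 23)/19) = 3.
  m_12 = 19*3 - 23 = 34, d_12 = (1175 - 34^2)/19 = 19/19 = 1, a_12 = floor((34 + 34)/1) = 68.
  m_13 = 1*68 - 34 = 34, d_13 = (1175 - 34^2)/1 = 19/1 = 19: (m_13, d_13) = (m_1, d_1) = (34, 19), so from here the quotients repeat a_1, ..., a_12; the period length is 12.
So sqrt(1175) = [34; (3, 1, 1, 2, 5, 1, 5, 2, 1, 1, 3, 68)] with period length k = 12.
k is even, so the fundamental solution of x^2 - 1175y^2 = 1 is (p_{k-1}, q_{k-1}) = (p_11, q_11); compute convergents through index 11.
Convergents (p_i = a_i*p_{i-1} + p_{i-2}, q_i = a_i*q_{i-1} + q_{i-2} with p_{-2}=0, p_{-1}=1, q_{-2}=1, q_{-1}=0):
  i=0: a_0=34, p_0 = 34*1 + 0 = 34, q_0 = 34*0 + 1 = 1.
  i=1: a_1=3, p_1 = 3*34 + 1 = 103, q_1 = 3*1 + 0 = 3.
  i=2: a_2=1, p_2 = 1*103 + 34 = 137, q_2 = 1*3 + 1 = 4.
  i=3: a_3=1, p_3 = 1*137 + 103 = 240, q_3 = 1*4 + 3 = 7.
  i=4: a_4=2, p_4 = 2*240 + 137 = 617, q_4 = 2*7 + 4 = 18.
  i=5: a_5=5, p_5 = 5*617 + 240 = 3325, q_5 = 5*18 + 7 = 97.
  i=6: a_6=1, p_6 = 1*3325 + 617 = 3942, q_6 = 1*97 + 18 = 115.
  i=7: a_7=5, p_7 = 5*3942 + 3325 = 23035, q_7 = 5*115 + 97 = 672.
  i=8: a_8=2, p_8 = 2*23035 + 3942 = 50012, q_8 = 2*672 + 115 = 1459.
  i=9: a_9=1, p_9 = 1*50012 + 23035 = 73047, q_9 = 1*1459 + 672 = 2131.
  i=10: a_10=1, p_10 = 1*73047 + 50012 = 123059, q_10 = 1*2131 + 1459 = 3590.
  i=11: a_11=3, p_11 = 3*123059 + 73047 = 442224, q_11 = 3*3590 + 2131 = 12901.
Check: 442224^2 - 1175*12901^2 = 195562066176 - 195562066175 = 1, so (x, y) = (442224, 12901) solves the equation, and by the theorem it is the least positive solution.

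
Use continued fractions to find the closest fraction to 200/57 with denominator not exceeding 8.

7/2

Expand x = 200/57 as a continued fraction with the Euclidean algorithm:
  200 = 3*57 + 29, so a_0 = 3.
  57 = 1*29 + 28, so a_1 = 1.
  29 = 1*28 + 1, so a_2 = 1.
  28 = 28*1 + 0, so a_3 = 28.
so x = [3; 1, 1, 28].
Convergents (p_i = a_i*p_{i-1} + p_{i-2}, q_i = a_i*q_{i-1} + q_{i-2} with p_{-2}=0, p_{-1}=1, q_{-2}=1, q_{-1}=0), until the denominator exceeds 8:
  i=0: a_0=3, p_0 = 3*1 + 0 = 3, q_0 = 3*0 + 1 = 1.
  i=1: a_1=1, p_1 = 1*3 + 1 = 4, q_1 = 1*1 + 0 = 1.
  i=2: a_2=1, p_2 = 1*4 + 3 = 7, q_2 = 1*1 + 1 = 2.
  i=3: a_3=28, p_3 = 28*7 + 4 = 200, q_3 = 28*2 + 1 = 57.
q_3 = 57 > 8, so the last convergent with denominator <= 8 is p_2/q_2 = 7/2.
The closest fraction with denominator <= 8 is either p_2/q_2 or the intermediate fraction (k*p_2 + p_1)/(k*q_2 + q_1) with the largest k >= 1 whose denominator stays <= 8; these approach x as k grows, and every other convergent or intermediate fraction in range is farther away.
Largest k: floor((8 - q_1)/q_2) = floor((8 - 1)/2) = 3.
That gives (3*7 + 4)/(3*2 + 1) = 25/7.
Compare the errors: |x - 7/2| = |200*2 - 7*57|/(57*2) = 1/114, and |x - 25/7| = |200*7 - 25*57|/(57*7) = 25/399.
Cross-multiplying, 1*399 = 399 < 2850 = 25*114, so 1/114 is smaller: the convergent 7/2 is closer to x than 25/7.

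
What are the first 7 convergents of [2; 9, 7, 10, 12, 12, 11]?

Using the convergent recurrence p_i = a_i*p_{i-1} + p_{i-2}, q_i = a_i*q_{i-1} + q_{i-2} with p_{-2}=0, p_{-1}=1, q_{-2}=1, q_{-1}=0:
  i=0: a_0=2, p_0 = 2*1 + 0 = 2, q_0 = 2*0 + 1 = 1.
  i=1: a_1=9, p_1 = 9*2 + 1 = 19, q_1 = 9*1 + 0 = 9.
  i=2: a_2=7, p_2 = 7*19 + 2 = 135, q_2 = 7*9 + 1 = 64.
  i=3: a_3=10, p_3 = 10*135 + 19 = 1369, q_3 = 10*64 + 9 = 649.
  i=4: a_4=12, p_4 = 12*1369 + 135 = 16563, q_4 = 12*649 + 64 = 7852.
  i=5: a_5=12, p_5 = 12*16563 + 1369 = 200125, q_5 = 12*7852 + 649 = 94873.
  i=6: a_6=11, p_6 = 11*200125 + 16563 = 2217938, q_6 = 11*94873 + 7852 = 1051455.

2/1, 19/9, 135/64, 1369/649, 16563/7852, 200125/94873, 2217938/1051455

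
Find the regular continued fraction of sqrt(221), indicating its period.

Write x_i = (sqrt(221) + m_i)/d_i with (m_0, d_0) = (0, 1). a_0 = floor(sqrt(221)) = 14, since 14^2 = 196 <= 221 < 225 = 15^2.
Iterate m_{i+1} = d_i*a_i - m_i, d_{i+1} = (221 - m_{i+1}^2)/d_i, a_{i+1} = floor((a_0 + m_{i+1})/d_{i+1}):
  m_1 = 1*14 - 0 = 14, d_1 = (221 - 14^2)/1 = 25/1 = 25, a_1 = floor((14 + 14)/25) = 1.
  m_2 = 25*1 - 14 = 11, d_2 = (221 - 11^2)/25 = 100/25 = 4, a_2 = floor((14 + 11)/4) = 6.
  m_3 = 4*6 - 11 = 13, d_3 = (221 - 13^2)/4 = 52/4 = 13, a_3 = floor((14 + 13)/13) = 2.
  m_4 = 13*2 - 13 = 13, d_4 = (221 - 13^2)/13 = 52/13 = 4, a_4 = floor((14 + 13)/4) = 6.
  m_5 = 4*6 - 13 = 11, d_5 = (221 - 11^2)/4 = 100/4 = 25, a_5 = floor((14 + 11)/25) = 1.
  m_6 = 25*1 - 11 = 14, d_6 = (221 - 14^2)/25 = 25/25 = 1, a_6 = floor((14 + 14)/1) = 28.
  m_7 = 1*28 - 14 = 14, d_7 = (221 - 14^2)/1 = 25/1 = 25: (m_7, d_7) = (m_1, d_1) = (14, 25), so from here the quotients repeat a_1, ..., a_6; the period length is 6.
Hence the expansion of sqrt(221) is a_0 = 14 followed by the repeating block 1, 6, 2, 6, 1, 28 (period 6).

[14; (1, 6, 2, 6, 1, 28)]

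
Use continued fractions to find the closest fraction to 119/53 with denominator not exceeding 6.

Expand x = 119/53 as a continued fraction with the Euclidean algorithm:
  119 = 2*53 + 13, so a_0 = 2.
  53 = 4*13 + 1, so a_1 = 4.
  13 = 13*1 + 0, so a_2 = 13.
so x = [2; 4, 13].
Convergents (p_i = a_i*p_{i-1} + p_{i-2}, q_i = a_i*q_{i-1} + q_{i-2} with p_{-2}=0, p_{-1}=1, q_{-2}=1, q_{-1}=0), until the denominator exceeds 6:
  i=0: a_0=2, p_0 = 2*1 + 0 = 2, q_0 = 2*0 + 1 = 1.
  i=1: a_1=4, p_1 = 4*2 + 1 = 9, q_1 = 4*1 + 0 = 4.
  i=2: a_2=13, p_2 = 13*9 + 2 = 119, q_2 = 13*4 + 1 = 53.
q_2 = 53 > 6, so the last convergent with denominator <= 6 is p_1/q_1 = 9/4.
The closest fraction with denominator <= 6 is either p_1/q_1 or the intermediate fraction (k*p_1 + p_0)/(k*q_1 + q_0) with the largest k >= 1 whose denominator stays <= 6; these approach x as k grows, and every other convergent or intermediate fraction in range is farther away.
Largest k: floor((6 - q_0)/q_1) = floor((6 - 1)/4) = 1.
That gives (1*9 + 2)/(1*4 + 1) = 11/5.
Compare the errors: |x - 9/4| = |119*4 - 9*53|/(53*4) = 1/212, and |x - 11/5| = |119*5 - 11*53|/(53*5) = 12/265.
Cross-multiplying, 1*265 = 265 < 2544 = 12*212, so 1/212 is smaller: the convergent 9/4 is closer to x than 11/5.

9/4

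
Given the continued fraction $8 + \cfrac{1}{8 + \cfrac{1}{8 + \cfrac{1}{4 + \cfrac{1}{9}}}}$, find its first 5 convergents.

8/1, 65/8, 528/65, 2177/268, 20121/2477

Using the convergent recurrence p_i = a_i*p_{i-1} + p_{i-2}, q_i = a_i*q_{i-1} + q_{i-2} with p_{-2}=0, p_{-1}=1, q_{-2}=1, q_{-1}=0:
  i=0: a_0=8, p_0 = 8*1 + 0 = 8, q_0 = 8*0 + 1 = 1.
  i=1: a_1=8, p_1 = 8*8 + 1 = 65, q_1 = 8*1 + 0 = 8.
  i=2: a_2=8, p_2 = 8*65 + 8 = 528, q_2 = 8*8 + 1 = 65.
  i=3: a_3=4, p_3 = 4*528 + 65 = 2177, q_3 = 4*65 + 8 = 268.
  i=4: a_4=9, p_4 = 9*2177 + 528 = 20121, q_4 = 9*268 + 65 = 2477.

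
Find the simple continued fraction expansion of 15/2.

[7; 2]

Run the Euclidean algorithm on 15 and 2; the successive quotients are the partial quotients a_0, a_1, ... (each step inverts the fractional part left over by the previous one):
  15 = 7*2 + 1, so a_0 = 7.
  2 = 2*1 + 0, so a_1 = 2.
The remainder reaches 0 after 2 divisions, so the expansion has 2 partial quotients, read off in order.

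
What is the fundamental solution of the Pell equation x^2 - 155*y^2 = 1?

(x, y) = (249, 20)

First expand sqrt(155) as a continued fraction. With x_i = (sqrt(155) + m_i)/d_i and (m_0, d_0) = (0, 1): a_0 = floor(sqrt(155)) = 12, since 12^2 = 144 <= 155 < 169 = 13^2.
Iterate m_{i+1} = d_i*a_i - m_i, d_{i+1} = (155 - m_{i+1}^2)/d_i, a_{i+1} = floor((a_0 + m_{i+1})/d_{i+1}):
  m_1 = 1*12 - 0 = 12, d_1 = (155 - 12^2)/1 = 11/1 = 11, a_1 = floor((12 + 12)/11) = 2.
  m_2 = 11*2 - 12 = 10, d_2 = (155 - 10^2)/11 = 55/11 = 5, a_2 = floor((12 + 10)/5) = 4.
  m_3 = 5*4 - 10 = 10, d_3 = (155 - 10^2)/5 = 55/5 = 11, a_3 = floor((12 + 10)/11) = 2.
  m_4 = 11*2 - 10 = 12, d_4 = (155 - 12^2)/11 = 11/11 = 1, a_4 = floor((12 + 12)/1) = 24.
  m_5 = 1*24 - 12 = 12, d_5 = (155 - 12^2)/1 = 11/1 = 11: (m_5, d_5) = (m_1, d_1) = (12, 11), so from here the quotients repeat a_1, ..., a_4; the period length is 4.
So sqrt(155) = [12; (2, 4, 2, 24)] with period length k = 4.
k is even, so the fundamental solution of x^2 - 155y^2 = 1 is (p_{k-1}, q_{k-1}) = (p_3, q_3); compute convergents through index 3.
Convergents (p_i = a_i*p_{i-1} + p_{i-2}, q_i = a_i*q_{i-1} + q_{i-2} with p_{-2}=0, p_{-1}=1, q_{-2}=1, q_{-1}=0):
  i=0: a_0=12, p_0 = 12*1 + 0 = 12, q_0 = 12*0 + 1 = 1.
  i=1: a_1=2, p_1 = 2*12 + 1 = 25, q_1 = 2*1 + 0 = 2.
  i=2: a_2=4, p_2 = 4*25 + 12 = 112, q_2 = 4*2 + 1 = 9.
  i=3: a_3=2, p_3 = 2*112 + 25 = 249, q_3 = 2*9 + 2 = 20.
Check: 249^2 - 155*20^2 = 62001 - 62000 = 1, so (x, y) = (249, 20) solves the equation, and by the theorem it is the least positive solution.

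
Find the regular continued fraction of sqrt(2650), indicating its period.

Write x_i = (sqrt(2650) + m_i)/d_i with (m_0, d_0) = (0, 1). a_0 = floor(sqrt(2650)) = 51, since 51^2 = 2601 <= 2650 < 2704 = 52^2.
Iterate m_{i+1} = d_i*a_i - m_i, d_{i+1} = (2650 - m_{i+1}^2)/d_i, a_{i+1} = floor((a_0 + m_{i+1})/d_{i+1}):
  m_1 = 1*51 - 0 = 51, d_1 = (2650 - 51^2)/1 = 49/1 = 49, a_1 = floor((51 + 51)/49) = 2.
  m_2 = 49*2 - 51 = 47, d_2 = (2650 - 47^2)/49 = 441/49 = 9, a_2 = floor((51 + 47)/9) = 10.
  m_3 = 9*10 - 47 = 43, d_3 = (2650 - 43^2)/9 = 801/9 = 89, a_3 = floor((51 + 43)/89) = 1.
  m_4 = 89*1 - 43 = 46, d_4 = (2650 - 46^2)/89 = 534/89 = 6, a_4 = floor((51 + 46)/6) = 16.
  m_5 = 6*16 - 46 = 50, d_5 = (2650 - 50^2)/6 = 150/6 = 25, a_5 = floor((51 + 50)/25) = 4.
  m_6 = 25*4 - 50 = 50, d_6 = (2650 - 50^2)/25 = 150/25 = 6, a_6 = floor((51 + 50)/6) = 16.
  m_7 = 6*16 - 50 = 46, d_7 = (2650 - 46^2)/6 = 534/6 = 89, a_7 = floor((51 + 46)/89) = 1.
  m_8 = 89*1 - 46 = 43, d_8 = (2650 - 43^2)/89 = 801/89 = 9, a_8 = floor((51 + 43)/9) = 10.
  m_9 = 9*10 - 43 = 47, d_9 = (2650 - 47^2)/9 = 441/9 = 49, a_9 = floor((51 + 47)/49) = 2.
  m_10 = 49*2 - 47 = 51, d_10 = (2650 - 51^2)/49 = 49/49 = 1, a_10 = floor((51 + 51)/1) = 102.
  m_11 = 1*102 - 51 = 51, d_11 = (2650 - 51^2)/1 = 49/1 = 49: (m_11, d_11) = (m_1, d_1) = (51, 49), so from here the quotients repeat a_1, ..., a_10; the period length is 10.
Hence the expansion of sqrt(2650) is a_0 = 51 followed by the repeating block 2, 10, 1, 16, 4, 16, 1, 10, 2, 102 (period 10).

[51; (2, 10, 1, 16, 4, 16, 1, 10, 2, 102)]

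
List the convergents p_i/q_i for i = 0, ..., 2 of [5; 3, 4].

5/1, 16/3, 69/13

Using the convergent recurrence p_i = a_i*p_{i-1} + p_{i-2}, q_i = a_i*q_{i-1} + q_{i-2} with p_{-2}=0, p_{-1}=1, q_{-2}=1, q_{-1}=0:
  i=0: a_0=5, p_0 = 5*1 + 0 = 5, q_0 = 5*0 + 1 = 1.
  i=1: a_1=3, p_1 = 3*5 + 1 = 16, q_1 = 3*1 + 0 = 3.
  i=2: a_2=4, p_2 = 4*16 + 5 = 69, q_2 = 4*3 + 1 = 13.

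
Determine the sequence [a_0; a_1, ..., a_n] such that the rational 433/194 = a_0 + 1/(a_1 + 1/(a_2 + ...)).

[2; 4, 3, 4, 1, 2]

Run the Euclidean algorithm on 433 and 194; the successive quotients are the partial quotients a_0, a_1, ... (each step inverts the fractional part left over by the previous one):
  433 = 2*194 + 45, so a_0 = 2.
  194 = 4*45 + 14, so a_1 = 4.
  45 = 3*14 + 3, so a_2 = 3.
  14 = 4*3 + 2, so a_3 = 4.
  3 = 1*2 + 1, so a_4 = 1.
  2 = 2*1 + 0, so a_5 = 2.
The remainder reaches 0 after 6 divisions, so the expansion has 6 partial quotients, read off in order.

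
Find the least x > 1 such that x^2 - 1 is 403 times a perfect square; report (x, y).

First expand sqrt(403) as a continued fraction. With x_i = (sqrt(403) + m_i)/d_i and (m_0, d_0) = (0, 1): a_0 = floor(sqrt(403)) = 20, since 20^2 = 400 <= 403 < 441 = 21^2.
Iterate m_{i+1} = d_i*a_i - m_i, d_{i+1} = (403 - m_{i+1}^2)/d_i, a_{i+1} = floor((a_0 + m_{i+1})/d_{i+1}):
  m_1 = 1*20 - 0 = 20, d_1 = (403 - 20^2)/1 = 3/1 = 3, a_1 = floor((20 + 20)/3) = 13.
  m_2 = 3*13 - 20 = 19, d_2 = (403 - 19^2)/3 = 42/3 = 14, a_2 = floor((20 + 19)/14) = 2.
  m_3 = 14*2 - 19 = 9, d_3 = (403 - 9^2)/14 = 322/14 = 23, a_3 = floor((20 + 9)/23) = 1.
  m_4 = 23*1 - 9 = 14, d_4 = (403 - 14^2)/23 = 207/23 = 9, a_4 = floor((20 + 14)/9) = 3.
  m_5 = 9*3 - 14 = 13, d_5 = (403 - 13^2)/9 = 234/9 = 26, a_5 = floor((20 + 13)/26) = 1.
  m_6 = 26*1 - 13 = 13, d_6 = (403 - 13^2)/26 = 234/26 = 9, a_6 = floor((20 + 13)/9) = 3.
  m_7 = 9*3 - 13 = 14, d_7 = (403 - 14^2)/9 = 207/9 = 23, a_7 = floor((20 + 14)/23) = 1.
  m_8 = 23*1 - 14 = 9, d_8 = (403 - 9^2)/23 = 322/23 = 14, a_8 = floor((20 + 9)/14) = 2.
  m_9 = 14*2 - 9 = 19, d_9 = (403 - 19^2)/14 = 42/14 = 3, a_9 = floor((20 + 19)/3) = 13.
  m_10 = 3*13 - 19 = 20, d_10 = (403 - 20^2)/3 = 3/3 = 1, a_10 = floor((20 + 20)/1) = 40.
  m_11 = 1*40 - 20 = 20, d_11 = (403 - 20^2)/1 = 3/1 = 3: (m_11, d_11) = (m_1, d_1) = (20, 3), so from here the quotients repeat a_1, ..., a_10; the period length is 10.
So sqrt(403) = [20; (13, 2, 1, 3, 1, 3, 1, 2, 13, 40)] with period length k = 10.
k is even, so the fundamental solution of x^2 - 403y^2 = 1 is (p_{k-1}, q_{k-1}) = (p_9, q_9); compute convergents through index 9.
Convergents (p_i = a_i*p_{i-1} + p_{i-2}, q_i = a_i*q_{i-1} + q_{i-2} with p_{-2}=0, p_{-1}=1, q_{-2}=1, q_{-1}=0):
  i=0: a_0=20, p_0 = 20*1 + 0 = 20, q_0 = 20*0 + 1 = 1.
  i=1: a_1=13, p_1 = 13*20 + 1 = 261, q_1 = 13*1 + 0 = 13.
  i=2: a_2=2, p_2 = 2*261 + 20 = 542, q_2 = 2*13 + 1 = 27.
  i=3: a_3=1, p_3 = 1*542 + 261 = 803, q_3 = 1*27 + 13 = 40.
  i=4: a_4=3, p_4 = 3*803 + 542 = 2951, q_4 = 3*40 + 27 = 147.
  i=5: a_5=1, p_5 = 1*2951 + 803 = 3754, q_5 = 1*147 + 40 = 187.
  i=6: a_6=3, p_6 = 3*3754 + 2951 = 14213, q_6 = 3*187 + 147 = 708.
  i=7: a_7=1, p_7 = 1*14213 + 3754 = 17967, q_7 = 1*708 + 187 = 895.
  i=8: a_8=2, p_8 = 2*17967 + 14213 = 50147, q_8 = 2*895 + 708 = 2498.
  i=9: a_9=13, p_9 = 13*50147 + 17967 = 669878, q_9 = 13*2498 + 895 = 33369.
Check: 669878^2 - 403*33369^2 = 448736534884 - 448736534883 = 1, so (x, y) = (669878, 33369) solves the equation, and by the theorem it is the least positive solution.

(x, y) = (669878, 33369)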